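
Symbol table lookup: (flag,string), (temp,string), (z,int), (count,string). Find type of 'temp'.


Lookup 'temp' → type string


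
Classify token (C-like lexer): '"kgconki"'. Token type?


Pattern: double-quoted sequence
Type: STRING_LITERAL


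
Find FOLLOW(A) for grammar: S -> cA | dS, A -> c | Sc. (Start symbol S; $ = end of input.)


$ ∈ FOLLOW(S). For each A -> αBβ: add FIRST(β)\{ε} to FOLLOW(B); if β nullable, add FOLLOW(A).
FOLLOW(A) = {$, c}


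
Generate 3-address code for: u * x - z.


Break into single-operator statements:
t1 = u * x
t2 = t1 - z


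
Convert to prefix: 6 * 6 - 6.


left-to-right (same/higher precedence on left): tree is (- (* 6 6) 6)
Prefix: - * 6 6 6


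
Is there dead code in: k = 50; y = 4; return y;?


k is assigned but never read
Dead: 'k = 50'


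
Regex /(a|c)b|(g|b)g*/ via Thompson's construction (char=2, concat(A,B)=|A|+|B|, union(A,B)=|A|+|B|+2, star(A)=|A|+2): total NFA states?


Syntax tree has 6 char leaf(s), 3 union(s), 1 star(s)
chars contribute 6×2 = 12; each union adds +2; each star adds +2
Total: 12 + 6 + 2 = 20 states


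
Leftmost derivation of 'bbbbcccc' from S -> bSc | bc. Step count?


Derivation: S => bSc => bbScc => bbbSccc => bbbbcccc
Steps: 4


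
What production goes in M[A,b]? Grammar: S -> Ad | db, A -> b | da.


For [A, b]: 'b' ∈ FIRST(b)
Entry: A -> b


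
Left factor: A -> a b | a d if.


Common prefix: 'a'
Factored: A -> a A', A' -> b | d if


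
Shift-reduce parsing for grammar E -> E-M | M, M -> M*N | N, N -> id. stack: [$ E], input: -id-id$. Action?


shift '-' to continue E -> E-M
Action: shift


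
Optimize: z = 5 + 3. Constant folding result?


5 + 3 = 8 at compile time
Optimized: z = 8


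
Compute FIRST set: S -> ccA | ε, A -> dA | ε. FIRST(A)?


Per alternative of A: FIRST(dA) = {d}; FIRST(ε) = {ε}
FIRST(A) = {d, ε}


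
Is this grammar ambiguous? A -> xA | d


right-linear, alternatives start with distinct terminals 'x' vs 'd': unique leftmost derivation
Unambiguous


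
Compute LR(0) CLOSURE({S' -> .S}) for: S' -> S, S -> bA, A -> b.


Start: S' -> .S
For each item with dot before a nonterminal B, add B -> .γ for every B-production
Closure: [S' -> .S, S -> .bA]


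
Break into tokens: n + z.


Scan left to right, longest-match per lexeme
Tokens: ID(n), OP(+), ID(z)


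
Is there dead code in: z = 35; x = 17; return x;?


z is assigned but never read
Dead: 'z = 35'


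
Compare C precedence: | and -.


'-' is additive (level 9); '|' is bitwise OR (level 3)
Higher level binds tighter
'-' has higher precedence than '|'


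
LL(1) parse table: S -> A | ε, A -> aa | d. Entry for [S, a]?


For [S, a]: 'a' ∈ FIRST(A)
Entry: S -> A


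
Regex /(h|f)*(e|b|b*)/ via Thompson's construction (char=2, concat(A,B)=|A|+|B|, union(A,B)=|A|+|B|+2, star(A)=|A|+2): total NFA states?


Syntax tree has 5 char leaf(s), 3 union(s), 2 star(s)
chars contribute 5×2 = 10; each union adds +2; each star adds +2
Total: 10 + 6 + 4 = 20 states


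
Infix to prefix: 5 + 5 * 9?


'*' binds tighter: tree is (+ 5 (* 5 9))
Prefix: + 5 * 5 9


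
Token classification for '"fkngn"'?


Pattern: double-quoted sequence
Type: STRING_LITERAL


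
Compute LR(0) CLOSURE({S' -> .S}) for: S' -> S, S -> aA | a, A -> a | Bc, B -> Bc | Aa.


Start: S' -> .S
For each item with dot before a nonterminal B, add B -> .γ for every B-production
Closure: [S' -> .S, S -> .aA, S -> .a]


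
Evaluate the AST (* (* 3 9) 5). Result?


Evaluate inner: (* 3 9) = 27
Evaluate root: (* 27 5) = 135
Result: 135


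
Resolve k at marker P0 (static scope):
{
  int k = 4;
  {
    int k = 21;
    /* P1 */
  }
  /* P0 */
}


k declared in the same block as P0
k = 4


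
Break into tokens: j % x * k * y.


Scan left to right, longest-match per lexeme
Tokens: ID(j), OP(%), ID(x), OP(*), ID(k), OP(*), ID(y)


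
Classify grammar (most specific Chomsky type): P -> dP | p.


Right-linear: every RHS is a terminal or a terminal followed by one nonterminal
Classification: Type 3 (Regular)


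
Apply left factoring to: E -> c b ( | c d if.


Common prefix: 'c'
Factored: E -> c E', E' -> b ( | d if


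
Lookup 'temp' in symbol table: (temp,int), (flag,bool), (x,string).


Lookup 'temp' → type int


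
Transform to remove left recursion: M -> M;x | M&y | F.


Left-recursive alternatives: M;x, M&y; non-recursive: F
Introduce M': M -> FM', M' -> ;xM' | &yM' | ε


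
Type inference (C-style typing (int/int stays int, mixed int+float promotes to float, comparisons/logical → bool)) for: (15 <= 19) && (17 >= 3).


Operand types: bool && bool
Rule: logical operators take bool operands and yield bool
Result type: bool


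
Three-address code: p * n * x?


Break into single-operator statements:
t1 = p * n
t2 = t1 * x


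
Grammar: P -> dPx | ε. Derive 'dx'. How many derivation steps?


Derivation: P => dPx => dx
Steps: 2


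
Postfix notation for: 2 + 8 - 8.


Left to right (same or higher precedence on left)
Postfix: 2 8 + 8 -


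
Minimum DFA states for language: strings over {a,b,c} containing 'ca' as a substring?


KMP-style automaton: 2 progress states + 1 absorbing accept = 3
Minimal DFA: 3 states


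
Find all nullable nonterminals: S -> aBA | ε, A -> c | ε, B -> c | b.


A nonterminal is nullable iff some alternative derives ε (directly, or every symbol in it is nullable)
Nullable: {A, S}


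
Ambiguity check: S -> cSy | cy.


balanced c^n…y^n: each string has a unique parse
Unambiguous


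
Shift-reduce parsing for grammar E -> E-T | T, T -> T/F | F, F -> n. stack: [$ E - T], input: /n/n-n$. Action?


'/' can extend T; shift to build T -> T/F
Action: shift


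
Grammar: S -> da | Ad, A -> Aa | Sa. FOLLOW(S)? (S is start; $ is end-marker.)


$ ∈ FOLLOW(S). For each A -> αBβ: add FIRST(β)\{ε} to FOLLOW(B); if β nullable, add FOLLOW(A).
FOLLOW(S) = {$, a}


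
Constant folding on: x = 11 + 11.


11 + 11 = 22 at compile time
Optimized: x = 22


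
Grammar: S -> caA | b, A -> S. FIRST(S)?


Per alternative of S: FIRST(caA) = {c}; FIRST(b) = {b}
FIRST(S) = {b, c}


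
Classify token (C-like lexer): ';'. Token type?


Pattern: delimiter/punctuation
Type: PUNCTUATION


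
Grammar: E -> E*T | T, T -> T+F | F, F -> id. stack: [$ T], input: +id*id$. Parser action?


shift '+' to continue T -> T+F
Action: shift


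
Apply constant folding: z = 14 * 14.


14 * 14 = 196 at compile time
Optimized: z = 196


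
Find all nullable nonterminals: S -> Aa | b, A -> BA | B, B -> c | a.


A nonterminal is nullable iff some alternative derives ε (directly, or every symbol in it is nullable)
Nullable: {}


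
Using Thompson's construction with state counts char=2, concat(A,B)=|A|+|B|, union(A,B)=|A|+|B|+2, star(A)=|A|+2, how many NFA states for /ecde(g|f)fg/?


Syntax tree has 8 char leaf(s), 1 union(s), 0 star(s)
chars contribute 8×2 = 16; each union adds +2; each star adds +2
Total: 16 + 2 + 0 = 18 states


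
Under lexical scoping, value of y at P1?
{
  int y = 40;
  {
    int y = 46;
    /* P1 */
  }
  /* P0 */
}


y declared in the same block as P1
y = 46


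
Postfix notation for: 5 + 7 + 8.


Left to right (same or higher precedence on left)
Postfix: 5 7 + 8 +


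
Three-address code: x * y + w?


Break into single-operator statements:
t1 = x * y
t2 = t1 + w


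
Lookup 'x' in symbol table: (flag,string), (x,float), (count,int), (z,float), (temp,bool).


Lookup 'x' → type float


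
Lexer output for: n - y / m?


Scan left to right, longest-match per lexeme
Tokens: ID(n), OP(-), ID(y), OP(/), ID(m)


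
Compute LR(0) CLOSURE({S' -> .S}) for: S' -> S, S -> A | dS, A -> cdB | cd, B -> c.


Start: S' -> .S
For each item with dot before a nonterminal B, add B -> .γ for every B-production
Closure: [S' -> .S, S -> .A, S -> .dS, A -> .cdB, A -> .cd]


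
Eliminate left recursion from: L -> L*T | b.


Left-recursive alternatives: L*T; non-recursive: b
Introduce L': L -> bL', L' -> *TL' | ε


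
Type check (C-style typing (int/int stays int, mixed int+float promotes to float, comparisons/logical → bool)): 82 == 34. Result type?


Operand types: int == int
Rule: comparison yields bool
Result type: bool


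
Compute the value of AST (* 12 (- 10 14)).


Evaluate inner: (- 10 14) = -4
Evaluate root: (* 12 -4) = -48
Result: -48


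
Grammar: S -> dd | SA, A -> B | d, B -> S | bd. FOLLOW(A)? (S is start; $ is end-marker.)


$ ∈ FOLLOW(S). For each A -> αBβ: add FIRST(β)\{ε} to FOLLOW(B); if β nullable, add FOLLOW(A).
FOLLOW(A) = {$, b, d}


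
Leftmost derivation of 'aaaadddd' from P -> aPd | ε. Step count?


Derivation: P => aPd => aaPdd => aaaPddd => aaaaPdddd => aaaadddd
Steps: 5


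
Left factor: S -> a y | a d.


Common prefix: 'a'
Factored: S -> a S', S' -> y | d


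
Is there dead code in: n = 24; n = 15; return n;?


first assignment to n is overwritten before any read
Dead: 'n = 24'


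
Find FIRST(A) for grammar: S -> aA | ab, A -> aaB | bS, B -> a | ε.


Per alternative of A: FIRST(aaB) = {a}; FIRST(bS) = {b}
FIRST(A) = {a, b}


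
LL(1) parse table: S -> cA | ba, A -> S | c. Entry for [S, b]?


For [S, b]: 'b' ∈ FIRST(ba)
Entry: S -> ba


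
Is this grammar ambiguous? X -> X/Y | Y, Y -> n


precedence layered via separate nonterminal Y: deterministic
Unambiguous


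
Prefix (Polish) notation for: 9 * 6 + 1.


left-to-right (same/higher precedence on left): tree is (+ (* 9 6) 1)
Prefix: + * 9 6 1


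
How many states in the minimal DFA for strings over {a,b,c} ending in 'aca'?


Track the longest suffix of input matching a prefix of 'aca': 4 classes (prefixes of length 0..3)
Minimal DFA: 4 states


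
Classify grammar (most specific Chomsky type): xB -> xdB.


LHS has context (more than one symbol) and |LHS| ≤ |RHS|
Classification: Type 1 (Context-Sensitive)


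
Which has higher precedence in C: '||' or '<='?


'<=' is relational (level 7); '||' is logical OR (level 1)
Higher level binds tighter
'<=' has higher precedence than '||'


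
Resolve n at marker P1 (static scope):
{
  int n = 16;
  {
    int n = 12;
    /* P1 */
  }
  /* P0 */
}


n declared in the same block as P1
n = 12


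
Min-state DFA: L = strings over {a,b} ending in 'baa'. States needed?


Track the longest suffix of input matching a prefix of 'baa': 4 classes (prefixes of length 0..3)
Minimal DFA: 4 states


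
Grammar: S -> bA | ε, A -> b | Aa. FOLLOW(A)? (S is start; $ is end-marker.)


$ ∈ FOLLOW(S). For each A -> αBβ: add FIRST(β)\{ε} to FOLLOW(B); if β nullable, add FOLLOW(A).
FOLLOW(A) = {$, a}


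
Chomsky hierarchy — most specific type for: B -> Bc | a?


Left-linear: every RHS is a terminal or one nonterminal followed by a terminal
Classification: Type 3 (Regular)


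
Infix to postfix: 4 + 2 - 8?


Left to right (same or higher precedence on left)
Postfix: 4 2 + 8 -


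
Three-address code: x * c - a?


Break into single-operator statements:
t1 = x * c
t2 = t1 - a


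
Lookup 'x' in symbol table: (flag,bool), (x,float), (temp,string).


Lookup 'x' → type float


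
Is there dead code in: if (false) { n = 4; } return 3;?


condition is constant false, so the whole block is unreachable
Dead: 'if (false) { n = 4; }'


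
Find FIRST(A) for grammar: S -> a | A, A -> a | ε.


Per alternative of A: FIRST(a) = {a}; FIRST(ε) = {ε}
FIRST(A) = {a, ε}


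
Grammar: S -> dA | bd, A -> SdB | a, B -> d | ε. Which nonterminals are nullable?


A nonterminal is nullable iff some alternative derives ε (directly, or every symbol in it is nullable)
Nullable: {B}


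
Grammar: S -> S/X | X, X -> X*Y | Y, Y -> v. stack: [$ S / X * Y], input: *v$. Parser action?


handle 'X*Y' on top
Action: reduce (X -> X*Y)


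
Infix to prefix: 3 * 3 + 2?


left-to-right (same/higher precedence on left): tree is (+ (* 3 3) 2)
Prefix: + * 3 3 2


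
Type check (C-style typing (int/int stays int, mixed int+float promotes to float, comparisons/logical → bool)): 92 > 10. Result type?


Operand types: int > int
Rule: comparison yields bool
Result type: bool


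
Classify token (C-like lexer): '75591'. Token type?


Pattern: digits only
Type: INTEGER_LITERAL


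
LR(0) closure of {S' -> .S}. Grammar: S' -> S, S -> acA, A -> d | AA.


Start: S' -> .S
For each item with dot before a nonterminal B, add B -> .γ for every B-production
Closure: [S' -> .S, S -> .acA]


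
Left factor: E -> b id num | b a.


Common prefix: 'b'
Factored: E -> b E', E' -> id num | a


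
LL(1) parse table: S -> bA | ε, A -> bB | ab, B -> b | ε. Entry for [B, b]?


For [B, b]: 'b' ∈ FIRST(b)
Entry: B -> b


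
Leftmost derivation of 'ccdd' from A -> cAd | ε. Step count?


Derivation: A => cAd => ccAdd => ccdd
Steps: 3


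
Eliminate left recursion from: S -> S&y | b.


Left-recursive alternatives: S&y; non-recursive: b
Introduce S': S -> bS', S' -> &yS' | ε


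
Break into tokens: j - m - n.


Scan left to right, longest-match per lexeme
Tokens: ID(j), OP(-), ID(m), OP(-), ID(n)


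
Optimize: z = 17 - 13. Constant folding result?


17 - 13 = 4 at compile time
Optimized: z = 4


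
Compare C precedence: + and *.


'*' is multiplicative (level 10); '+' is additive (level 9)
Higher level binds tighter
'*' has higher precedence than '+'


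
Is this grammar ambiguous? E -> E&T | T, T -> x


precedence layered via separate nonterminal T: deterministic
Unambiguous


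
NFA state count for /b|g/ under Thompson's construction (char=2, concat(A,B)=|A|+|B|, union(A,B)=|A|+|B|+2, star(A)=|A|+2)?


Syntax tree has 2 char leaf(s), 1 union(s), 0 star(s)
chars contribute 2×2 = 4; each union adds +2; each star adds +2
Total: 4 + 2 + 0 = 6 states


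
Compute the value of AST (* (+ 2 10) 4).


Evaluate inner: (+ 2 10) = 12
Evaluate root: (* 12 4) = 48
Result: 48


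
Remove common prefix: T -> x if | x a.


Common prefix: 'x'
Factored: T -> x T', T' -> if | a


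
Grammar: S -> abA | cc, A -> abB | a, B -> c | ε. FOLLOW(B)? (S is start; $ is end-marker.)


$ ∈ FOLLOW(S). For each A -> αBβ: add FIRST(β)\{ε} to FOLLOW(B); if β nullable, add FOLLOW(A).
FOLLOW(B) = {$}


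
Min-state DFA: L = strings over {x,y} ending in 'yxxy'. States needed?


Track the longest suffix of input matching a prefix of 'yxxy': 5 classes (prefixes of length 0..4)
Minimal DFA: 5 states


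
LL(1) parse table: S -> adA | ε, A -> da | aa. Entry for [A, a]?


For [A, a]: 'a' ∈ FIRST(aa)
Entry: A -> aa


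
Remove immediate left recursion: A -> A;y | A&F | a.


Left-recursive alternatives: A;y, A&F; non-recursive: a
Introduce A': A -> aA', A' -> ;yA' | &FA' | ε


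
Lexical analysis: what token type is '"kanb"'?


Pattern: double-quoted sequence
Type: STRING_LITERAL


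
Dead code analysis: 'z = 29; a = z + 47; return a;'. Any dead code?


z is read by a's definition; a is returned
No dead code


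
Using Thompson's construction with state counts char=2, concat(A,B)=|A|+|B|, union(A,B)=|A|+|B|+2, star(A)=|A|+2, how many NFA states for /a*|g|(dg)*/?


Syntax tree has 4 char leaf(s), 2 union(s), 2 star(s)
chars contribute 4×2 = 8; each union adds +2; each star adds +2
Total: 8 + 4 + 4 = 16 states


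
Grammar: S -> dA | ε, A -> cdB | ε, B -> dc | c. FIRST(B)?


Per alternative of B: FIRST(dc) = {d}; FIRST(c) = {c}
FIRST(B) = {c, d}


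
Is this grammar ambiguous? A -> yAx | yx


balanced y^n…x^n: each string has a unique parse
Unambiguous


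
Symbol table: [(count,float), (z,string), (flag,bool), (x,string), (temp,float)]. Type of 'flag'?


Lookup 'flag' → type bool


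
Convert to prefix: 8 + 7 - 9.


left-to-right (same/higher precedence on left): tree is (- (+ 8 7) 9)
Prefix: - + 8 7 9


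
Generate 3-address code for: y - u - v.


Break into single-operator statements:
t1 = y - u
t2 = t1 - v


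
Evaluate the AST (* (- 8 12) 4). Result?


Evaluate inner: (- 8 12) = -4
Evaluate root: (* -4 4) = -16
Result: -16


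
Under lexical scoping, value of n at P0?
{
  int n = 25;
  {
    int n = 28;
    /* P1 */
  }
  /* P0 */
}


n declared in the same block as P0
n = 25


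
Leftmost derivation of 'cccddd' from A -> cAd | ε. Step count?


Derivation: A => cAd => ccAdd => cccAddd => cccddd
Steps: 4


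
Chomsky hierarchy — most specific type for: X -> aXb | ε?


Single nonterminal LHS, but a^n b^n is not regular
Classification: Type 2 (Context-Free)


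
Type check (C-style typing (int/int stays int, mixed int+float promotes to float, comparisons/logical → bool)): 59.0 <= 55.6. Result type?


Operand types: float <= float
Rule: comparison yields bool
Result type: bool


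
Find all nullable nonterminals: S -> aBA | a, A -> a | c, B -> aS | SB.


A nonterminal is nullable iff some alternative derives ε (directly, or every symbol in it is nullable)
Nullable: {}


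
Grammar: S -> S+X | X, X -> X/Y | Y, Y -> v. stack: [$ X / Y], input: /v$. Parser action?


handle 'X/Y' on top
Action: reduce (X -> X/Y)


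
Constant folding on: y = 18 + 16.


18 + 16 = 34 at compile time
Optimized: y = 34


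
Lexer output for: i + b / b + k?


Scan left to right, longest-match per lexeme
Tokens: ID(i), OP(+), ID(b), OP(/), ID(b), OP(+), ID(k)


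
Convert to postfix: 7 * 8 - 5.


Left to right (same or higher precedence on left)
Postfix: 7 8 * 5 -


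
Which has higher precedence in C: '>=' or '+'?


'+' is additive (level 9); '>=' is relational (level 7)
Higher level binds tighter
'+' has higher precedence than '>='


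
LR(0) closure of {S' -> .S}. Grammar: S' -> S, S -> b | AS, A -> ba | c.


Start: S' -> .S
For each item with dot before a nonterminal B, add B -> .γ for every B-production
Closure: [S' -> .S, S -> .b, S -> .AS, A -> .ba, A -> .c]


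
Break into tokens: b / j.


Scan left to right, longest-match per lexeme
Tokens: ID(b), OP(/), ID(j)


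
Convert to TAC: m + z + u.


Break into single-operator statements:
t1 = m + z
t2 = t1 + u


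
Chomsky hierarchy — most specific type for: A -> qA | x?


Right-linear: every RHS is a terminal or a terminal followed by one nonterminal
Classification: Type 3 (Regular)


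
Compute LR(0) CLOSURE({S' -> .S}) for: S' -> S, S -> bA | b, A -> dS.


Start: S' -> .S
For each item with dot before a nonterminal B, add B -> .γ for every B-production
Closure: [S' -> .S, S -> .bA, S -> .b]


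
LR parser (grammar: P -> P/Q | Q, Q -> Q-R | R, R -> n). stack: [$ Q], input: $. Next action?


lookahead ∉ {-} so Q won't extend; reduce P -> Q
Action: reduce (P -> Q)


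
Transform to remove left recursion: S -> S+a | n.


Left-recursive alternatives: S+a; non-recursive: n
Introduce S': S -> nS', S' -> +aS' | ε


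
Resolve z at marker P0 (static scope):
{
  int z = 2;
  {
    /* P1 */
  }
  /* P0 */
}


z declared in the same block as P0
z = 2


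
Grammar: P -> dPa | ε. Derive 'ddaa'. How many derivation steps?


Derivation: P => dPa => ddPaa => ddaa
Steps: 3


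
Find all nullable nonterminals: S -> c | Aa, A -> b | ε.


A nonterminal is nullable iff some alternative derives ε (directly, or every symbol in it is nullable)
Nullable: {A}


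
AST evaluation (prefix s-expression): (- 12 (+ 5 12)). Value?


Evaluate inner: (+ 5 12) = 17
Evaluate root: (- 12 17) = -5
Result: -5


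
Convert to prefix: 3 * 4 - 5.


left-to-right (same/higher precedence on left): tree is (- (* 3 4) 5)
Prefix: - * 3 4 5


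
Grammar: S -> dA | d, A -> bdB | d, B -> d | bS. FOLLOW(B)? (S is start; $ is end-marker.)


$ ∈ FOLLOW(S). For each A -> αBβ: add FIRST(β)\{ε} to FOLLOW(B); if β nullable, add FOLLOW(A).
FOLLOW(B) = {$}


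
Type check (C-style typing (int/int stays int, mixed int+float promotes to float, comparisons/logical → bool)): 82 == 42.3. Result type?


Operand types: int == float
Rule: comparison yields bool
Result type: bool


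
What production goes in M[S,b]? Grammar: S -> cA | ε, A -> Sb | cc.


For [S, b]: ε is nullable and 'b' ∈ FOLLOW(S)
Entry: S -> ε


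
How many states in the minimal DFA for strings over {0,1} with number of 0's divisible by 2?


Track (count of 0) mod 2: states 0..1, accept at 0
Minimal DFA: 2 states


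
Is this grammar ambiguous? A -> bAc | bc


balanced b^n…c^n: each string has a unique parse
Unambiguous


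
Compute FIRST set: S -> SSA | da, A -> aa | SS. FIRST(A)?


Per alternative of A: FIRST(aa) = {a}; FIRST(SS) = {d}
FIRST(A) = {a, d}


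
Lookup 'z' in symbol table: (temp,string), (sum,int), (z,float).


Lookup 'z' → type float


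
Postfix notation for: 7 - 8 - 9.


Left to right (same or higher precedence on left)
Postfix: 7 8 - 9 -


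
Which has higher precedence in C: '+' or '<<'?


'+' is additive (level 9); '<<' is shift (level 8)
Higher level binds tighter
'+' has higher precedence than '<<'


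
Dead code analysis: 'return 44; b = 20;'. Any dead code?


statement follows a return and is unreachable
Dead: 'b = 20'


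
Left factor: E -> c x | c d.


Common prefix: 'c'
Factored: E -> c E', E' -> x | d


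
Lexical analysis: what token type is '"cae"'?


Pattern: double-quoted sequence
Type: STRING_LITERAL


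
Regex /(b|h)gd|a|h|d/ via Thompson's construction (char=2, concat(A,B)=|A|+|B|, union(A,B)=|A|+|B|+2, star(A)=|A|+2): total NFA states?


Syntax tree has 7 char leaf(s), 4 union(s), 0 star(s)
chars contribute 7×2 = 14; each union adds +2; each star adds +2
Total: 14 + 8 + 0 = 22 states


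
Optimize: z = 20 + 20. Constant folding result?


20 + 20 = 40 at compile time
Optimized: z = 40


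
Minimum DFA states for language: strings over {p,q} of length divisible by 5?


Track length mod 5: states 0..4, accept at 0
Minimal DFA: 5 states


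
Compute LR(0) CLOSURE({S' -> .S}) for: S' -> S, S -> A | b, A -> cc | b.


Start: S' -> .S
For each item with dot before a nonterminal B, add B -> .γ for every B-production
Closure: [S' -> .S, S -> .A, S -> .b, A -> .cc, A -> .b]


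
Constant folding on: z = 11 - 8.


11 - 8 = 3 at compile time
Optimized: z = 3


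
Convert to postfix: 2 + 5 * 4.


* has higher precedence, evaluate 5*4 first
Postfix: 2 5 4 * +


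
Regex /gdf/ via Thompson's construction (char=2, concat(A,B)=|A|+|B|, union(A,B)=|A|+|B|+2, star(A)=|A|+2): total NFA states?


Syntax tree has 3 char leaf(s), 0 union(s), 0 star(s)
chars contribute 3×2 = 6; each union adds +2; each star adds +2
Total: 6 + 0 + 0 = 6 states


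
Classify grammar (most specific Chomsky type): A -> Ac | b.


Left-linear: every RHS is a terminal or one nonterminal followed by a terminal
Classification: Type 3 (Regular)


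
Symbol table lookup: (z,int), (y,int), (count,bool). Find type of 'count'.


Lookup 'count' → type bool


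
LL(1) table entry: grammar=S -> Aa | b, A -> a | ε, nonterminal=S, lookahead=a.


For [S, a]: 'a' ∈ FIRST(Aa)
Entry: S -> Aa


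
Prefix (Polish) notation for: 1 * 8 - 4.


left-to-right (same/higher precedence on left): tree is (- (* 1 8) 4)
Prefix: - * 1 8 4


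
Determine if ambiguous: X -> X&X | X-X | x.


'x&x-x' has two parse trees (no precedence encoded between & and -)
Ambiguous


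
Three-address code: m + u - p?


Break into single-operator statements:
t1 = m + u
t2 = t1 - p


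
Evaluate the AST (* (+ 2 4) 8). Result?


Evaluate inner: (+ 2 4) = 6
Evaluate root: (* 6 8) = 48
Result: 48


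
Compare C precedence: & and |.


'&' is bitwise AND (level 5); '|' is bitwise OR (level 3)
Higher level binds tighter
'&' has higher precedence than '|'


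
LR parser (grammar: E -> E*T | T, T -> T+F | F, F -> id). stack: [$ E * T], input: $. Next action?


handle 'E*T' on top; lookahead ∈ FOLLOW(E) = {*, $}
Action: reduce (E -> E*T)


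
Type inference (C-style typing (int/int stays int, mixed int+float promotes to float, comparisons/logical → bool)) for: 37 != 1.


Operand types: int != int
Rule: comparison yields bool
Result type: bool


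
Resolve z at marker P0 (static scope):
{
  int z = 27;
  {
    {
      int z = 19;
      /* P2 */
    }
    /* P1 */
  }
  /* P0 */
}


z declared in the same block as P0
z = 27


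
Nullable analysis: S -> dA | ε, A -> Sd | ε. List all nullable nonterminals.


A nonterminal is nullable iff some alternative derives ε (directly, or every symbol in it is nullable)
Nullable: {A, S}


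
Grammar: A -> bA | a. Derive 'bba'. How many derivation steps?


Derivation: A => bA => bbA => bba
Steps: 3


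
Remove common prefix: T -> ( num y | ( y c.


Common prefix: '('
Factored: T -> ( T', T' -> num y | y c


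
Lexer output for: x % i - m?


Scan left to right, longest-match per lexeme
Tokens: ID(x), OP(%), ID(i), OP(-), ID(m)


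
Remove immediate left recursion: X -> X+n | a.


Left-recursive alternatives: X+n; non-recursive: a
Introduce X': X -> aX', X' -> +nX' | ε


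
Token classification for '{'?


Pattern: delimiter/punctuation
Type: PUNCTUATION


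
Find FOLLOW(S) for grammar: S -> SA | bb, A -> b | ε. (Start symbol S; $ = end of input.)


$ ∈ FOLLOW(S). For each A -> αBβ: add FIRST(β)\{ε} to FOLLOW(B); if β nullable, add FOLLOW(A).
FOLLOW(S) = {$, b}


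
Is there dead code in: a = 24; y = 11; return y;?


a is assigned but never read
Dead: 'a = 24'


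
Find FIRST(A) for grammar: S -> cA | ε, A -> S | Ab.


Per alternative of A: FIRST(S) = {c, ε}; FIRST(Ab) = {b, c}
FIRST(A) = {b, c, ε}


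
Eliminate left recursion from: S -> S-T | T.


Left-recursive alternatives: S-T; non-recursive: T
Introduce S': S -> TS', S' -> -TS' | ε


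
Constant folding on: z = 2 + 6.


2 + 6 = 8 at compile time
Optimized: z = 8


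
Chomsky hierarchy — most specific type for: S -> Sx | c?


Left-linear: every RHS is a terminal or one nonterminal followed by a terminal
Classification: Type 3 (Regular)


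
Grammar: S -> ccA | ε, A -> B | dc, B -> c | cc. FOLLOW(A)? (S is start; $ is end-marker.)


$ ∈ FOLLOW(S). For each A -> αBβ: add FIRST(β)\{ε} to FOLLOW(B); if β nullable, add FOLLOW(A).
FOLLOW(A) = {$}


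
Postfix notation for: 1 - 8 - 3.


Left to right (same or higher precedence on left)
Postfix: 1 8 - 3 -


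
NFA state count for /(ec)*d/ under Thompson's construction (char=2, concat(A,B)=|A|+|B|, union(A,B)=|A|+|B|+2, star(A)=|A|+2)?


Syntax tree has 3 char leaf(s), 0 union(s), 1 star(s)
chars contribute 3×2 = 6; each union adds +2; each star adds +2
Total: 6 + 0 + 2 = 8 states


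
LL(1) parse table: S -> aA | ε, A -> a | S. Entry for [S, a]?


For [S, a]: 'a' ∈ FIRST(aA)
Entry: S -> aA


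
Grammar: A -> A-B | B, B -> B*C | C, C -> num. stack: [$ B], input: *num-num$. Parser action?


shift '*' to continue B -> B*C
Action: shift


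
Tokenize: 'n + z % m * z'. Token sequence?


Scan left to right, longest-match per lexeme
Tokens: ID(n), OP(+), ID(z), OP(%), ID(m), OP(*), ID(z)


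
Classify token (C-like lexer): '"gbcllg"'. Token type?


Pattern: double-quoted sequence
Type: STRING_LITERAL


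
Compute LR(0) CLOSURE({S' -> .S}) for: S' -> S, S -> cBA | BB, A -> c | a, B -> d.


Start: S' -> .S
For each item with dot before a nonterminal B, add B -> .γ for every B-production
Closure: [S' -> .S, S -> .cBA, S -> .BB, B -> .d]


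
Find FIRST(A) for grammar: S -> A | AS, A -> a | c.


Per alternative of A: FIRST(a) = {a}; FIRST(c) = {c}
FIRST(A) = {a, c}


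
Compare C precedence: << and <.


'<<' is shift (level 8); '<' is relational (level 7)
Higher level binds tighter
'<<' has higher precedence than '<'


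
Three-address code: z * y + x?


Break into single-operator statements:
t1 = z * y
t2 = t1 + x


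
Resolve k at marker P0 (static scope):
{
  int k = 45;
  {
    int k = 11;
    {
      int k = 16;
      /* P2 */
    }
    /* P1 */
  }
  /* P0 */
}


k declared in the same block as P0
k = 45


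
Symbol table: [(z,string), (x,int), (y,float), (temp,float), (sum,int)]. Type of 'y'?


Lookup 'y' → type float


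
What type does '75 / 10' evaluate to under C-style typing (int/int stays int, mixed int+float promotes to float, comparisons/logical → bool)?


Operand types: int / int
Rule: mixed int/float promotes to float; int/int stays int
Result type: int


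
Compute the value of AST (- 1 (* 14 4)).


Evaluate inner: (* 14 4) = 56
Evaluate root: (- 1 56) = -55
Result: -55


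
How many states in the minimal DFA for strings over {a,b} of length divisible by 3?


Track length mod 3: states 0..2, accept at 0
Minimal DFA: 3 states


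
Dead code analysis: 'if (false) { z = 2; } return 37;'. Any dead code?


condition is constant false, so the whole block is unreachable
Dead: 'if (false) { z = 2; }'


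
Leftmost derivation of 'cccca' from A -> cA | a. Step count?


Derivation: A => cA => ccA => cccA => ccccA => cccca
Steps: 5


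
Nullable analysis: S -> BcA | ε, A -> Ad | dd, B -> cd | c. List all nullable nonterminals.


A nonterminal is nullable iff some alternative derives ε (directly, or every symbol in it is nullable)
Nullable: {S}


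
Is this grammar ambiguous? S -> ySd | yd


balanced y^n…d^n: each string has a unique parse
Unambiguous


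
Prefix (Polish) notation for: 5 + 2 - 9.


left-to-right (same/higher precedence on left): tree is (- (+ 5 2) 9)
Prefix: - + 5 2 9


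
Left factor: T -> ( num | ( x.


Common prefix: '('
Factored: T -> ( T', T' -> num | x


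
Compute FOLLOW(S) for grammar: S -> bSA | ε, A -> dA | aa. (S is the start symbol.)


$ ∈ FOLLOW(S). For each A -> αBβ: add FIRST(β)\{ε} to FOLLOW(B); if β nullable, add FOLLOW(A).
FOLLOW(S) = {$, a, d}


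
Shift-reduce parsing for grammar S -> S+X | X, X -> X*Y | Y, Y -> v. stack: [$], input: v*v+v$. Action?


no handle on stack; shift 'v'
Action: shift


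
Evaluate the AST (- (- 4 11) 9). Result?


Evaluate inner: (- 4 11) = -7
Evaluate root: (- -7 9) = -16
Result: -16


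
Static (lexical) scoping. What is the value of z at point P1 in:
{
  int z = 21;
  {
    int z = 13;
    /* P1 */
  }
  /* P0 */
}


z declared in the same block as P1
z = 13


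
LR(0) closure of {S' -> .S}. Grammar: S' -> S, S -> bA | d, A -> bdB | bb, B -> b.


Start: S' -> .S
For each item with dot before a nonterminal B, add B -> .γ for every B-production
Closure: [S' -> .S, S -> .bA, S -> .d]


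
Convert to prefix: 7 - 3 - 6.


left-to-right (same/higher precedence on left): tree is (- (- 7 3) 6)
Prefix: - - 7 3 6


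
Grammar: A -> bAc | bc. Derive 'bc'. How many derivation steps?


Derivation: A => bc
Steps: 1


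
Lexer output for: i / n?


Scan left to right, longest-match per lexeme
Tokens: ID(i), OP(/), ID(n)


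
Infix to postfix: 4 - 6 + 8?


Left to right (same or higher precedence on left)
Postfix: 4 6 - 8 +


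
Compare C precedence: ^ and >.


'>' is relational (level 7); '^' is bitwise XOR (level 4)
Higher level binds tighter
'>' has higher precedence than '^'


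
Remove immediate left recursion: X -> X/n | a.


Left-recursive alternatives: X/n; non-recursive: a
Introduce X': X -> aX', X' -> /nX' | ε


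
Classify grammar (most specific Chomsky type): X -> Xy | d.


Left-linear: every RHS is a terminal or one nonterminal followed by a terminal
Classification: Type 3 (Regular)


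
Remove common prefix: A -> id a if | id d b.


Common prefix: 'id'
Factored: A -> id A', A' -> a if | d b


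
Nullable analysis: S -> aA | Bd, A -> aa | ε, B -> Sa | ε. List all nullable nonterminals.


A nonterminal is nullable iff some alternative derives ε (directly, or every symbol in it is nullable)
Nullable: {A, B}


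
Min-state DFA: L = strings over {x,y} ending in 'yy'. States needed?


Track the longest suffix of input matching a prefix of 'yy': 3 classes (prefixes of length 0..2)
Minimal DFA: 3 states


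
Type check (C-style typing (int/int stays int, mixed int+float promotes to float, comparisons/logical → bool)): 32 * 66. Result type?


Operand types: int * int
Rule: mixed int/float promotes to float; int/int stays int
Result type: int


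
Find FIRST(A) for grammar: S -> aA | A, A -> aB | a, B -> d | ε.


Per alternative of A: FIRST(aB) = {a}; FIRST(a) = {a}
FIRST(A) = {a}


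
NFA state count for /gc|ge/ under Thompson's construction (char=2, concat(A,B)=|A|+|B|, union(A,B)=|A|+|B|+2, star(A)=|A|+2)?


Syntax tree has 4 char leaf(s), 1 union(s), 0 star(s)
chars contribute 4×2 = 8; each union adds +2; each star adds +2
Total: 8 + 2 + 0 = 10 states


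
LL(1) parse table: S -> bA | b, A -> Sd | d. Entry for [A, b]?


For [A, b]: 'b' ∈ FIRST(Sd)
Entry: A -> Sd


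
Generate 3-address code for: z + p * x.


Break into single-operator statements:
t1 = p * x
t2 = z + t1


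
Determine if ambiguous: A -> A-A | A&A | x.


'x-x&x' has two parse trees (no precedence encoded between - and &)
Ambiguous


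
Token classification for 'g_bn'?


Pattern: letter/underscore followed by alphanumerics, not a keyword
Type: IDENTIFIER


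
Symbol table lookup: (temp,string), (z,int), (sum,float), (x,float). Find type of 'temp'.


Lookup 'temp' → type string


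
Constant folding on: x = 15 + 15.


15 + 15 = 30 at compile time
Optimized: x = 30


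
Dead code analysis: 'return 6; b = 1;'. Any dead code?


statement follows a return and is unreachable
Dead: 'b = 1'


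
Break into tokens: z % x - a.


Scan left to right, longest-match per lexeme
Tokens: ID(z), OP(%), ID(x), OP(-), ID(a)


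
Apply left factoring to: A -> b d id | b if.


Common prefix: 'b'
Factored: A -> b A', A' -> d id | if


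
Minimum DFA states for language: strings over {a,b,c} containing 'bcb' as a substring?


KMP-style automaton: 3 progress states + 1 absorbing accept = 4
Minimal DFA: 4 states


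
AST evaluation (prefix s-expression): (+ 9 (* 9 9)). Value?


Evaluate inner: (* 9 9) = 81
Evaluate root: (+ 9 81) = 90
Result: 90


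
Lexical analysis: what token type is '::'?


Pattern: operator symbol
Type: OPERATOR


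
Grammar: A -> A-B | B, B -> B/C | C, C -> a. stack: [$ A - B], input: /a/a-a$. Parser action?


'/' can extend B; shift to build B -> B/C
Action: shift


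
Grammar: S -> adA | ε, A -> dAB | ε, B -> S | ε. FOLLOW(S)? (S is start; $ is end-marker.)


$ ∈ FOLLOW(S). For each A -> αBβ: add FIRST(β)\{ε} to FOLLOW(B); if β nullable, add FOLLOW(A).
FOLLOW(S) = {$, a}


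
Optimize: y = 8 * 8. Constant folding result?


8 * 8 = 64 at compile time
Optimized: y = 64


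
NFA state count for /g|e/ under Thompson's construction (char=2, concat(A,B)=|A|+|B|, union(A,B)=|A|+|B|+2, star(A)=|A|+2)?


Syntax tree has 2 char leaf(s), 1 union(s), 0 star(s)
chars contribute 2×2 = 4; each union adds +2; each star adds +2
Total: 4 + 2 + 0 = 6 states


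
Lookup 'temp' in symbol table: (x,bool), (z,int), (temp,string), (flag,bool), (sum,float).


Lookup 'temp' → type string


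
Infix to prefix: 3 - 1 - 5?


left-to-right (same/higher precedence on left): tree is (- (- 3 1) 5)
Prefix: - - 3 1 5


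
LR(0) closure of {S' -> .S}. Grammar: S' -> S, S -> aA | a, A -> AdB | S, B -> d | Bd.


Start: S' -> .S
For each item with dot before a nonterminal B, add B -> .γ for every B-production
Closure: [S' -> .S, S -> .aA, S -> .a]


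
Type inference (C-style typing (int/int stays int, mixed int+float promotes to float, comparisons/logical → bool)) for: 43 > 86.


Operand types: int > int
Rule: comparison yields bool
Result type: bool


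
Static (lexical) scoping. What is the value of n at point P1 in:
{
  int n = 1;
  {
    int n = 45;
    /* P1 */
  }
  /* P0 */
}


n declared in the same block as P1
n = 45


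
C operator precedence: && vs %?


'%' is multiplicative (level 10); '&&' is logical AND (level 2)
Higher level binds tighter
'%' has higher precedence than '&&'


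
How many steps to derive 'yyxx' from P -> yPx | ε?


Derivation: P => yPx => yyPxx => yyxx
Steps: 3


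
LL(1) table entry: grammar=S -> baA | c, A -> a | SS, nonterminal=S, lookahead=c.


For [S, c]: 'c' ∈ FIRST(c)
Entry: S -> c


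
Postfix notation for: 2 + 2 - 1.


Left to right (same or higher precedence on left)
Postfix: 2 2 + 1 -


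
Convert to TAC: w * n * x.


Break into single-operator statements:
t1 = w * n
t2 = t1 * x


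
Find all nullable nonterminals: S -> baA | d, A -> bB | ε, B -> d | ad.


A nonterminal is nullable iff some alternative derives ε (directly, or every symbol in it is nullable)
Nullable: {A}


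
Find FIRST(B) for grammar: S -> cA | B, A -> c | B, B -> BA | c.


Per alternative of B: FIRST(BA) = {c}; FIRST(c) = {c}
FIRST(B) = {c}


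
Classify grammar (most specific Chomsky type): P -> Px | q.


Left-linear: every RHS is a terminal or one nonterminal followed by a terminal
Classification: Type 3 (Regular)


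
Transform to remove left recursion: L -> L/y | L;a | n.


Left-recursive alternatives: L/y, L;a; non-recursive: n
Introduce L': L -> nL', L' -> /yL' | ;aL' | ε


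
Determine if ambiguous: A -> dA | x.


right-linear, alternatives start with distinct terminals 'd' vs 'x': unique leftmost derivation
Unambiguous


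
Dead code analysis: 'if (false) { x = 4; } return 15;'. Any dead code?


condition is constant false, so the whole block is unreachable
Dead: 'if (false) { x = 4; }'


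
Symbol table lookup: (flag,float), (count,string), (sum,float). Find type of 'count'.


Lookup 'count' → type string


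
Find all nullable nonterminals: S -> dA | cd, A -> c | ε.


A nonterminal is nullable iff some alternative derives ε (directly, or every symbol in it is nullable)
Nullable: {A}


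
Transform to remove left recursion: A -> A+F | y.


Left-recursive alternatives: A+F; non-recursive: y
Introduce A': A -> yA', A' -> +FA' | ε


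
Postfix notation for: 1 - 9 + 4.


Left to right (same or higher precedence on left)
Postfix: 1 9 - 4 +


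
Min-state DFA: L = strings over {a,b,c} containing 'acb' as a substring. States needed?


KMP-style automaton: 3 progress states + 1 absorbing accept = 4
Minimal DFA: 4 states


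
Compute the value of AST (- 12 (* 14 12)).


Evaluate inner: (* 14 12) = 168
Evaluate root: (- 12 168) = -156
Result: -156


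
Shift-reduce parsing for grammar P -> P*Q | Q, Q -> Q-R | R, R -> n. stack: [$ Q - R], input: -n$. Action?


handle 'Q-R' on top
Action: reduce (Q -> Q-R)


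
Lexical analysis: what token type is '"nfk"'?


Pattern: double-quoted sequence
Type: STRING_LITERAL


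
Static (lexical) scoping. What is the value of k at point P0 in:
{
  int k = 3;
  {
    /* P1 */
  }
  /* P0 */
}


k declared in the same block as P0
k = 3
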